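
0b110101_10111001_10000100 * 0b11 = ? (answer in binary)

0b101000010010110010001100

Multiply each base-2 digit by 3, carrying:
  0×3 = 0 → write 0
  0×3 = 0 → write 0
  1×3 = 3 → write 1 carry 1
  0×3+1 = 1 → write 1
  0×3 = 0 → write 0
  0×3 = 0 → write 0
  0×3 = 0 → write 0
  1×3 = 3 → write 1 carry 1
  1×3+1 = 4 → write 0 carry 2
  0×3+2 = 2 → write 0 carry 1
  0×3+1 = 1 → write 1
  1×3 = 3 → write 1 carry 1
  1×3+1 = 4 → write 0 carry 2
  1×3+2 = 5 → write 1 carry 2
  0×3+2 = 2 → write 0 carry 1
  1×3+1 = 4 → write 0 carry 2
  1×3+2 = 5 → write 1 carry 2
  0×3+2 = 2 → write 0 carry 1
  1×3+1 = 4 → write 0 carry 2
  0×3+2 = 2 → write 0 carry 1
  1×3+1 = 4 → write 0 carry 2
  1×3+2 = 5 → write 1 carry 2
  remaining carry: 10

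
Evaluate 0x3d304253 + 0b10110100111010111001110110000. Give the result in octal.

0o12363333003

0x3d304253 = 0o7514041123 in octal.
0b10110100111010111001110110000 = 0o2647271660 in octal.
Add column by column in base 8, right to left:
  3+0 = 3
  2+6 = 0 carry 1
  1+6+1 = 0 carry 1
  1+1+1 = 3
  4+7 = 3 carry 1
  0+2+1 = 3
  4+7 = 3 carry 1
  1+4+1 = 6
  5+6 = 3 carry 1
  7+2+1 = 2 carry 1
  final carry 1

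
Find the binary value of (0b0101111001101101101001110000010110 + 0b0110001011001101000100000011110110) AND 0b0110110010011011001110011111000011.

0b100000000011010001100010100000000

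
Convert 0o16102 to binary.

Each octal digit is 3 bits: 1=001 6=110 1=001 0=000 2=010.

0b1110001000010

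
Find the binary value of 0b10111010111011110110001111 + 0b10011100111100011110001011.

Add column by column in base 2, right to left:
  1+1 = 0 carry 1
  1+1+1 = 1 carry 1
  1+0+1 = 0 carry 1
  1+1+1 = 1 carry 1
  0+0+1 = 1
  0+0 = 0
  0+0 = 0
  1+1 = 0 carry 1
  1+1+1 = 1 carry 1
  0+1+1 = 0 carry 1
  1+1+1 = 1 carry 1
  1+0+1 = 0 carry 1
  1+0+1 = 0 carry 1
  1+0+1 = 0 carry 1
  0+1+1 = 0 carry 1
  1+1+1 = 1 carry 1
  1+1+1 = 1 carry 1
  1+1+1 = 1 carry 1
  0+0+1 = 1
  1+0 = 1
  0+1 = 1
  1+1 = 0 carry 1
  1+1+1 = 1 carry 1
  1+0+1 = 0 carry 1
  0+0+1 = 1
  1+1 = 0 carry 1
  final carry 1

0b101010111111000010100011010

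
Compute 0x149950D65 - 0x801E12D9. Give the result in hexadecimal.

0xC976FA8C

Subtract column by column in base 16:
  5-9 → C (borrow)
  6-D-1 → 8 (borrow)
  D-2-1 → A
  0-1 → F (borrow)
  5-E-1 → 6 (borrow)
  9-1-1 → 7
  9-0 → 9
  4-8 → C (borrow)
  1-0-1 → 0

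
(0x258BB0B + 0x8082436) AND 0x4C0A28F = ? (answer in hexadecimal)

0x408201

Add column by column in base 16, right to left:
  B+6 = 1 carry 1
  0+3+1 = 4
  B+4 = F
  B+2 = D
  8+8 = 0 carry 1
  5+0+1 = 6
  2+8 = A
Sum = 0xA60DF41; now AND with 0x4C0A28F:
  A&4=0, 6&C=4, 0&0=0, D&A=8, F&2=2, 4&8=0, 1&F=1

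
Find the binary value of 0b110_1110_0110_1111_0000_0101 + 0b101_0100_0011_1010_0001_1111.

Add column by column in base 2, right to left:
  1+1 = 0 carry 1
  0+1+1 = 0 carry 1
  1+1+1 = 1 carry 1
  0+1+1 = 0 carry 1
  0+1+1 = 0 carry 1
  0+0+1 = 1
  0+0 = 0
  0+0 = 0
  1+0 = 1
  1+1 = 0 carry 1
  1+0+1 = 0 carry 1
  1+1+1 = 1 carry 1
  0+1+1 = 0 carry 1
  1+1+1 = 1 carry 1
  1+0+1 = 0 carry 1
  0+0+1 = 1
  0+0 = 0
  1+0 = 1
  1+1 = 0 carry 1
  1+0+1 = 0 carry 1
  0+1+1 = 0 carry 1
  1+0+1 = 0 carry 1
  1+1+1 = 1 carry 1
  final carry 1

0b110000101010100100100100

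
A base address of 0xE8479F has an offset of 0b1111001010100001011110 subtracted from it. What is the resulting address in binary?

0b101010111001111101000001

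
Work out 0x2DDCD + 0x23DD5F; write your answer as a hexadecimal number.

0x26BB2C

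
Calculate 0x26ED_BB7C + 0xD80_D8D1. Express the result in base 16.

0x346E944D

Add column by column in base 16, right to left:
  C+1 = D
  7+D = 4 carry 1
  B+8+1 = 4 carry 1
  B+D+1 = 9 carry 1
  D+0+1 = E
  E+8 = 6 carry 1
  6+D+1 = 4 carry 1
  2+0+1 = 3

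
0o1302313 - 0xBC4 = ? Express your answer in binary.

0b1010111100100000111

0o1302313 = 0b1011000010011001011 in binary.
0xBC4 = 0b101111000100 in binary.
Subtract column by column in base 2:
  1-0 → 1
  1-0 → 1
  0-1 → 1 (borrow)
  1-0-1 → 0
  0-0 → 0
  0-0 → 0
  1-1 → 0
  1-1 → 0
  0-1 → 1 (borrow)
  0-1-1 → 0 (borrow)
  1-0-1 → 0
  0-1 → 1 (borrow)
  0-0-1 → 1 (borrow)
  0-0-1 → 1 (borrow)
  0-0-1 → 1 (borrow)
  1-0-1 → 0
  1-0 → 1
  0-0 → 0
  1-0 → 1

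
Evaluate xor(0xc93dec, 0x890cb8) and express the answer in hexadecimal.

0x403154

XOR each hex digit independently (no carries):
  c^8=4, 9^9=0, 3^0=3, d^c=1, e^b=5, c^8=4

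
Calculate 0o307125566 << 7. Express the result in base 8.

7 bits is not a whole number of base-8 digits; in binary: 11000111001010101101110110 << 7 = 110001110010101011011101100000000.

0o61625335400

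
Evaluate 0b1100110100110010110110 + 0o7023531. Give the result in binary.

0o7023531 = 0b111000010011101011001 in binary.
Add column by column in base 2, right to left:
  0+1 = 1
  1+0 = 1
  1+0 = 1
  0+1 = 1
  1+1 = 0 carry 1
  1+0+1 = 0 carry 1
  0+1+1 = 0 carry 1
  1+0+1 = 0 carry 1
  0+1+1 = 0 carry 1
  0+1+1 = 0 carry 1
  1+1+1 = 1 carry 1
  1+0+1 = 0 carry 1
  0+0+1 = 1
  0+1 = 1
  1+0 = 1
  0+0 = 0
  1+0 = 1
  1+0 = 1
  0+1 = 1
  0+1 = 1
  1+1 = 0 carry 1
  1+0+1 = 0 carry 1
  final carry 1

0b10011110111010000001111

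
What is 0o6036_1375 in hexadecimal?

0xC1E2FD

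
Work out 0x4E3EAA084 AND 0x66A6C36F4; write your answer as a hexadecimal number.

0x462682084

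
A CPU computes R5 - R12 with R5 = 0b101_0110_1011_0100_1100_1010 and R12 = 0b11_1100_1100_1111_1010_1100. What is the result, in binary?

Subtract column by column in base 2:
  0-0 → 0
  1-0 → 1
  0-1 → 1 (borrow)
  1-1-1 → 1 (borrow)
  0-0-1 → 1 (borrow)
  0-1-1 → 0 (borrow)
  1-0-1 → 0
  1-1 → 0
  0-1 → 1 (borrow)
  0-1-1 → 0 (borrow)
  1-1-1 → 1 (borrow)
  0-1-1 → 0 (borrow)
  1-0-1 → 0
  1-0 → 1
  0-1 → 1 (borrow)
  1-1-1 → 1 (borrow)
  0-0-1 → 1 (borrow)
  1-0-1 → 0
  1-1 → 0
  0-1 → 1 (borrow)
  1-1-1 → 1 (borrow)
  0-1-1 → 0 (borrow)
  1-0-1 → 0

0b110011110010100011110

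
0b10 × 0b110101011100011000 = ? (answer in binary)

Multiply each base-2 digit by 2, carrying:
  0×2 = 0 → write 0
  0×2 = 0 → write 0
  0×2 = 0 → write 0
  1×2 = 2 → write 0 carry 1
  1×2+1 = 3 → write 1 carry 1
  0×2+1 = 1 → write 1
  0×2 = 0 → write 0
  0×2 = 0 → write 0
  1×2 = 2 → write 0 carry 1
  1×2+1 = 3 → write 1 carry 1
  1×2+1 = 3 → write 1 carry 1
  0×2+1 = 1 → write 1
  1×2 = 2 → write 0 carry 1
  0×2+1 = 1 → write 1
  1×2 = 2 → write 0 carry 1
  0×2+1 = 1 → write 1
  1×2 = 2 → write 0 carry 1
  1×2+1 = 3 → write 1 carry 1
  remaining carry: 1

0b1101010111000110000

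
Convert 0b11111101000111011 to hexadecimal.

0x1fa3b

Group the bits into nibbles: 0001 1111 1010 0011 1011 → 1fa3b.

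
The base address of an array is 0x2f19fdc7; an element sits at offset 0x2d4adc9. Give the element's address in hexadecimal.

Add column by column in base 16, right to left:
  7+9 = 0 carry 1
  c+c+1 = 9 carry 1
  d+d+1 = b carry 1
  f+a+1 = a carry 1
  9+4+1 = e
  1+d = e
  f+2 = 1 carry 1
  2+0+1 = 3

0x31eeab90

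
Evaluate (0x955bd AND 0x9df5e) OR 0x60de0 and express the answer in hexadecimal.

0xf5dfc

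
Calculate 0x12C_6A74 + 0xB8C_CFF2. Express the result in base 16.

0xCB93A66

Add column by column in base 16, right to left:
  4+2 = 6
  7+F = 6 carry 1
  A+F+1 = A carry 1
  6+C+1 = 3 carry 1
  C+C+1 = 9 carry 1
  2+8+1 = B
  1+B = C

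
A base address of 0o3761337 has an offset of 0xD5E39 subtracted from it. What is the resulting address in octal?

0xD5E39 = 0o3257071 in octal.
Subtract column by column in base 8:
  7-1 → 6
  3-7 → 4 (borrow)
  3-0-1 → 2
  1-7 → 2 (borrow)
  6-5-1 → 0
  7-2 → 5
  3-3 → 0

0o502246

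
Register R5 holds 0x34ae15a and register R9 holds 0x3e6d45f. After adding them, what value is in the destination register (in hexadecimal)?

0x731b5b9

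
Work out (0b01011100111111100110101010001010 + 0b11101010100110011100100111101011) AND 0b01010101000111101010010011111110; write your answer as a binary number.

Add column by column in base 2, right to left:
  0+1 = 1
  1+1 = 0 carry 1
  0+0+1 = 1
  1+1 = 0 carry 1
  0+0+1 = 1
  0+1 = 1
  0+1 = 1
  1+1 = 0 carry 1
  0+1+1 = 0 carry 1
  1+0+1 = 0 carry 1
  0+0+1 = 1
  1+1 = 0 carry 1
  0+0+1 = 1
  1+0 = 1
  1+1 = 0 carry 1
  0+1+1 = 0 carry 1
  0+1+1 = 0 carry 1
  1+0+1 = 0 carry 1
  1+0+1 = 0 carry 1
  1+1+1 = 1 carry 1
  1+1+1 = 1 carry 1
  1+0+1 = 0 carry 1
  1+0+1 = 0 carry 1
  1+1+1 = 1 carry 1
  0+0+1 = 1
  0+1 = 1
  1+0 = 1
  1+1 = 0 carry 1
  1+0+1 = 0 carry 1
  0+1+1 = 0 carry 1
  1+1+1 = 1 carry 1
  0+1+1 = 0 carry 1
  final carry 1
Sum = 0b101000111100110000011010001110101; now AND with 0b01010101000111101010010011111110:
  101000111100110000011010001110101
& 001010101000111101010010011111110
= 001000101000110000010010001110100

0b1000101000110000010010001110100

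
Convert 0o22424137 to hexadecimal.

0x4a285f

Each octal digit is 3 bits: 2=010 2=010 4=100 2=010 4=100 1=001 3=011 7=111.
Group the bits into nibbles: 0100 1010 0010 1000 0101 1111 → 4a285f.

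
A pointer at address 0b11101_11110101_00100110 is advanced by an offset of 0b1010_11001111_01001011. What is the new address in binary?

0b1010001100010001110001

Add column by column in base 2, right to left:
  0+1 = 1
  1+1 = 0 carry 1
  1+0+1 = 0 carry 1
  0+1+1 = 0 carry 1
  0+0+1 = 1
  1+0 = 1
  0+1 = 1
  0+0 = 0
  1+1 = 0 carry 1
  0+1+1 = 0 carry 1
  1+1+1 = 1 carry 1
  0+1+1 = 0 carry 1
  1+0+1 = 0 carry 1
  1+0+1 = 0 carry 1
  1+1+1 = 1 carry 1
  1+1+1 = 1 carry 1
  1+0+1 = 0 carry 1
  0+1+1 = 0 carry 1
  1+0+1 = 0 carry 1
  1+1+1 = 1 carry 1
  1+0+1 = 0 carry 1
  final carry 1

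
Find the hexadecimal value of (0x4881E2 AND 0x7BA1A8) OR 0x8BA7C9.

0xCBA7E9

0x4881E2 AND 0x7BA1A8 = 0x4881A0.
Then OR with 0x8BA7C9.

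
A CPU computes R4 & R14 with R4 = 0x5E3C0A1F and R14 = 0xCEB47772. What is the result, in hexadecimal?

0x4E340212

AND each hex digit independently (no carries):
  5&C=4, E&E=E, 3&B=3, C&4=4, 0&7=0, A&7=2, 1&7=1, F&2=2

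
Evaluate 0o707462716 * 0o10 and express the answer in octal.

Multiply each base-8 digit by 8, carrying:
  6×8 = 48 → write 0 carry 6
  1×8+6 = 14 → write 6 carry 1
  7×8+1 = 57 → write 1 carry 7
  2×8+7 = 23 → write 7 carry 2
  6×8+2 = 50 → write 2 carry 6
  4×8+6 = 38 → write 6 carry 4
  7×8+4 = 60 → write 4 carry 7
  0×8+7 = 7 → write 7
  7×8 = 56 → write 0 carry 7
  remaining carry: 7

0o7074627160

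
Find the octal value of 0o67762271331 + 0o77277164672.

Add column by column in base 8, right to left:
  1+2 = 3
  3+7 = 2 carry 1
  3+6+1 = 2 carry 1
  1+4+1 = 6
  7+6 = 5 carry 1
  2+1+1 = 4
  2+7 = 1 carry 1
  6+7+1 = 6 carry 1
  7+2+1 = 2 carry 1
  7+7+1 = 7 carry 1
  6+7+1 = 6 carry 1
  final carry 1

0o167261456223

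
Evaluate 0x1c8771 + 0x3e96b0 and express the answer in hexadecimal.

Add column by column in base 16, right to left:
  1+0 = 1
  7+b = 2 carry 1
  7+6+1 = e
  8+9 = 1 carry 1
  c+e+1 = b carry 1
  1+3+1 = 5

0x5b1e21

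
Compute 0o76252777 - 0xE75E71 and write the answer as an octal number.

0xE75E71 = 0o71657161 in octal.
Subtract column by column in base 8:
  7-1 → 6
  7-6 → 1
  7-1 → 6
  2-7 → 3 (borrow)
  5-5-1 → 7 (borrow)
  2-6-1 → 3 (borrow)
  6-1-1 → 4
  7-7 → 0

0o4373616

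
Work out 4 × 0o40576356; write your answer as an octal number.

0o202771670

Multiply each base-8 digit by 4, carrying:
  6×4 = 24 → write 0 carry 3
  5×4+3 = 23 → write 7 carry 2
  3×4+2 = 14 → write 6 carry 1
  6×4+1 = 25 → write 1 carry 3
  7×4+3 = 31 → write 7 carry 3
  5×4+3 = 23 → write 7 carry 2
  0×4+2 = 2 → write 2
  4×4 = 16 → write 0 carry 2
  remaining carry: 2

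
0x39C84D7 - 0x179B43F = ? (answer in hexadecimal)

0x222D098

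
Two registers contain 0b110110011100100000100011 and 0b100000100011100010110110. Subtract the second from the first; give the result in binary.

0b10101111000111101101101

Subtract column by column in base 2:
  1-0 → 1
  1-1 → 0
  0-1 → 1 (borrow)
  0-0-1 → 1 (borrow)
  0-1-1 → 0 (borrow)
  1-1-1 → 1 (borrow)
  0-0-1 → 1 (borrow)
  0-1-1 → 0 (borrow)
  0-0-1 → 1 (borrow)
  0-0-1 → 1 (borrow)
  0-0-1 → 1 (borrow)
  1-1-1 → 1 (borrow)
  0-1-1 → 0 (borrow)
  0-1-1 → 0 (borrow)
  1-0-1 → 0
  1-0 → 1
  1-0 → 1
  0-1 → 1 (borrow)
  0-0-1 → 1 (borrow)
  1-0-1 → 0
  1-0 → 1
  0-0 → 0
  1-0 → 1
  1-1 → 0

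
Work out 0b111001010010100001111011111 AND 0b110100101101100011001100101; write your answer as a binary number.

0b110000000000100001001000101

AND bit by bit (1 only where both bits are 1):
  111001010010100001111011111
& 110100101101100011001100101
= 110000000000100001001000101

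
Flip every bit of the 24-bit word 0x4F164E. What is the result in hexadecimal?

0xB0E9B1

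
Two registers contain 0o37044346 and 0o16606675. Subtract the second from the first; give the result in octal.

0o20235451

Subtract column by column in base 8:
  6-5 → 1
  4-7 → 5 (borrow)
  3-6-1 → 4 (borrow)
  4-6-1 → 5 (borrow)
  4-0-1 → 3
  0-6 → 2 (borrow)
  7-6-1 → 0
  3-1 → 2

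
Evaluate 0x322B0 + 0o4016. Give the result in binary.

0x322B0 = 0b110010001010110000 in binary.
0o4016 = 0b100000001110 in binary.
Add column by column in base 2, right to left:
  0+0 = 0
  0+1 = 1
  0+1 = 1
  0+1 = 1
  1+0 = 1
  1+0 = 1
  0+0 = 0
  1+0 = 1
  0+0 = 0
  1+0 = 1
  0+0 = 0
  0+1 = 1
  0+0 = 0
  1+0 = 1
  0+0 = 0
  0+0 = 0
  1+0 = 1
  1+0 = 1

0b110010101010111110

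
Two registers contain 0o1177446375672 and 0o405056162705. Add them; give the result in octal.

0o1604524560577

Add column by column in base 8, right to left:
  2+5 = 7
  7+0 = 7
  6+7 = 5 carry 1
  5+2+1 = 0 carry 1
  7+6+1 = 6 carry 1
  3+1+1 = 5
  6+6 = 4 carry 1
  4+5+1 = 2 carry 1
  4+0+1 = 5
  7+5 = 4 carry 1
  7+0+1 = 0 carry 1
  1+4+1 = 6
  1+0 = 1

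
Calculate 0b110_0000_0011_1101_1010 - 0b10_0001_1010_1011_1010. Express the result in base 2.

0b111110100100100000

Subtract column by column in base 2:
  0-0 → 0
  1-1 → 0
  0-0 → 0
  1-1 → 0
  1-1 → 0
  0-1 → 1 (borrow)
  1-0-1 → 0
  1-1 → 0
  1-0 → 1
  1-1 → 0
  0-0 → 0
  0-1 → 1 (borrow)
  0-1-1 → 0 (borrow)
  0-0-1 → 1 (borrow)
  0-0-1 → 1 (borrow)
  0-0-1 → 1 (borrow)
  0-0-1 → 1 (borrow)
  1-1-1 → 1 (borrow)
  1-0-1 → 0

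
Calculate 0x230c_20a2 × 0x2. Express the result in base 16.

Multiply each base-16 digit by 2, carrying:
  2×2 = 4 → write 4
  a×2 = 20 → write 4 carry 1
  0×2+1 = 1 → write 1
  2×2 = 4 → write 4
  c×2 = 24 → write 8 carry 1
  0×2+1 = 1 → write 1
  3×2 = 6 → write 6
  2×2 = 4 → write 4

0x46184144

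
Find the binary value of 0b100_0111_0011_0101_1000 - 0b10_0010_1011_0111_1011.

0b100100011111011101

Subtract column by column in base 2:
  0-1 → 1 (borrow)
  0-1-1 → 0 (borrow)
  0-0-1 → 1 (borrow)
  1-1-1 → 1 (borrow)
  1-1-1 → 1 (borrow)
  0-1-1 → 0 (borrow)
  1-1-1 → 1 (borrow)
  0-0-1 → 1 (borrow)
  1-1-1 → 1 (borrow)
  1-1-1 → 1 (borrow)
  0-0-1 → 1 (borrow)
  0-1-1 → 0 (borrow)
  1-0-1 → 0
  1-1 → 0
  1-0 → 1
  0-0 → 0
  0-0 → 0
  0-1 → 1 (borrow)
  1-0-1 → 0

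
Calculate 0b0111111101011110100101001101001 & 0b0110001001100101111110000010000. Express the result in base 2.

0b0110001001000100100100000000000

AND bit by bit (1 only where both bits are 1):
  0111111101011110100101001101001
& 0110001001100101111110000010000
= 0110001001000100100100000000000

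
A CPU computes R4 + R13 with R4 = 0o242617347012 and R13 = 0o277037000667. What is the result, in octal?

0o541656347701

Add column by column in base 8, right to left:
  2+7 = 1 carry 1
  1+6+1 = 0 carry 1
  0+6+1 = 7
  7+0 = 7
  4+0 = 4
  3+0 = 3
  7+7 = 6 carry 1
  1+3+1 = 5
  6+0 = 6
  2+7 = 1 carry 1
  4+7+1 = 4 carry 1
  2+2+1 = 5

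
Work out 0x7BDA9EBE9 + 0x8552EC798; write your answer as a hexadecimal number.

0x1012D8B381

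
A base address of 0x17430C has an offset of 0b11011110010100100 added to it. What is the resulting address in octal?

0o6177660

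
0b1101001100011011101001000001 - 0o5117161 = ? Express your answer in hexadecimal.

0b1101001100011011101001000001 = 0xd31ba41 in hexadecimal.
0o5117161 = 0x149e71 in hexadecimal.
Subtract column by column in base 16:
  1-1 → 0
  4-7 → d (borrow)
  a-e-1 → b (borrow)
  b-9-1 → 1
  1-4 → d (borrow)
  3-1-1 → 1
  d-0 → d

0xd1d1bd0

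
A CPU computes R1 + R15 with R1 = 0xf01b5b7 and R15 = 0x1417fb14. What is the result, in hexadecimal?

0x2319b0cb

Add column by column in base 16, right to left:
  7+4 = b
  b+1 = c
  5+b = 0 carry 1
  b+f+1 = b carry 1
  1+7+1 = 9
  0+1 = 1
  f+4 = 3 carry 1
  0+1+1 = 2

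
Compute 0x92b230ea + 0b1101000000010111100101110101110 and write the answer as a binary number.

0x92b230ea = 0b10010010101100100011000011101010 in binary.
Add column by column in base 2, right to left:
  0+0 = 0
  1+1 = 0 carry 1
  0+1+1 = 0 carry 1
  1+1+1 = 1 carry 1
  0+0+1 = 1
  1+1 = 0 carry 1
  1+0+1 = 0 carry 1
  1+1+1 = 1 carry 1
  0+1+1 = 0 carry 1
  0+1+1 = 0 carry 1
  0+0+1 = 1
  0+1 = 1
  1+0 = 1
  1+0 = 1
  0+1 = 1
  0+1 = 1
  0+1 = 1
  1+1 = 0 carry 1
  0+0+1 = 1
  0+1 = 1
  1+0 = 1
  1+0 = 1
  0+0 = 0
  1+0 = 1
  0+0 = 0
  1+0 = 1
  0+0 = 0
  0+1 = 1
  1+0 = 1
  0+1 = 1
  0+1 = 1
  1+0 = 1

0b11111010101111011111110010011000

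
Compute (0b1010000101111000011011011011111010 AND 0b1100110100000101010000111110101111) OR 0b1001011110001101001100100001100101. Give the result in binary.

0b1010000101111000011011011011111010 AND 0b1100110100000101010000111110101111 = 0b1000000100000000010000011010101010.
Then OR with 0b1001011110001101001100100001100101.

0b1001011110001101011100111011101111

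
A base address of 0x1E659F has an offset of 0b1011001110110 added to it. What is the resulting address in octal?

0x1E659F = 0o7462637 in octal.
0b1011001110110 = 0o13166 in octal.
Add column by column in base 8, right to left:
  7+6 = 5 carry 1
  3+6+1 = 2 carry 1
  6+1+1 = 0 carry 1
  2+3+1 = 6
  6+1 = 7
  4+0 = 4
  7+0 = 7

0o7476025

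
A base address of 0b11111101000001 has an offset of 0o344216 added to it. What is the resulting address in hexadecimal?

0x207CF

0b11111101000001 = 0x3F41 in hexadecimal.
0o344216 = 0x1C88E in hexadecimal.
Add column by column in base 16, right to left:
  1+E = F
  4+8 = C
  F+8 = 7 carry 1
  3+C+1 = 0 carry 1
  0+1+1 = 2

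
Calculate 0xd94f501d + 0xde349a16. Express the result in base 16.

0x1b783ea33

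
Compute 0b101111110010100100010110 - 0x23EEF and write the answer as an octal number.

0o57165047

0b101111110010100100010110 = 0o57624426 in octal.
0x23EEF = 0o437357 in octal.
Subtract column by column in base 8:
  6-7 → 7 (borrow)
  2-5-1 → 4 (borrow)
  4-3-1 → 0
  4-7 → 5 (borrow)
  2-3-1 → 6 (borrow)
  6-4-1 → 1
  7-0 → 7
  5-0 → 5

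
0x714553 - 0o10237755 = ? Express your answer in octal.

0o24002546

0x714553 = 0o34242523 in octal.
Subtract column by column in base 8:
  3-5 → 6 (borrow)
  2-5-1 → 4 (borrow)
  5-7-1 → 5 (borrow)
  2-7-1 → 2 (borrow)
  4-3-1 → 0
  2-2 → 0
  4-0 → 4
  3-1 → 2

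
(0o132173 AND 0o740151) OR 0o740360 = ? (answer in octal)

0o132173 AND 0o740151 = 0o100151.
Then OR with 0o740360.

0o740371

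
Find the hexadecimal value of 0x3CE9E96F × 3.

0xB6BDBC4D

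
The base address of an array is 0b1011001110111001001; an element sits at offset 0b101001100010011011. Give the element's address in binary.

Add column by column in base 2, right to left:
  1+1 = 0 carry 1
  0+1+1 = 0 carry 1
  0+0+1 = 1
  1+1 = 0 carry 1
  0+1+1 = 0 carry 1
  0+0+1 = 1
  1+0 = 1
  1+1 = 0 carry 1
  1+0+1 = 0 carry 1
  0+0+1 = 1
  1+0 = 1
  1+1 = 0 carry 1
  1+1+1 = 1 carry 1
  0+0+1 = 1
  0+0 = 0
  1+1 = 0 carry 1
  1+0+1 = 0 carry 1
  0+1+1 = 0 carry 1
  1+0+1 = 0 carry 1
  final carry 1

0b10000011011001100100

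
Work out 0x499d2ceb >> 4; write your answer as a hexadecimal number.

Shifting right by 4 bits = 1 hex digit: drop the last 1.

0x499d2ce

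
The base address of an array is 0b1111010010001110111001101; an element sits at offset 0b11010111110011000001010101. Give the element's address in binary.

0b101010010000100111000100010

Add column by column in base 2, right to left:
  1+1 = 0 carry 1
  0+0+1 = 1
  1+1 = 0 carry 1
  1+0+1 = 0 carry 1
  0+1+1 = 0 carry 1
  0+0+1 = 1
  1+1 = 0 carry 1
  1+0+1 = 0 carry 1
  1+0+1 = 0 carry 1
  0+0+1 = 1
  1+0 = 1
  1+0 = 1
  1+1 = 0 carry 1
  0+1+1 = 0 carry 1
  0+0+1 = 1
  0+0 = 0
  1+1 = 0 carry 1
  0+1+1 = 0 carry 1
  0+1+1 = 0 carry 1
  1+1+1 = 1 carry 1
  0+1+1 = 0 carry 1
  1+0+1 = 0 carry 1
  1+1+1 = 1 carry 1
  1+0+1 = 0 carry 1
  1+1+1 = 1 carry 1
  0+1+1 = 0 carry 1
  final carry 1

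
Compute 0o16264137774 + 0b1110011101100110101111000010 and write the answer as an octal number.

0b1110011101100110101111000010 = 0o1635465702 in octal.
Add column by column in base 8, right to left:
  4+2 = 6
  7+0 = 7
  7+7 = 6 carry 1
  7+5+1 = 5 carry 1
  3+6+1 = 2 carry 1
  1+4+1 = 6
  4+5 = 1 carry 1
  6+3+1 = 2 carry 1
  2+6+1 = 1 carry 1
  6+1+1 = 0 carry 1
  1+0+1 = 2

0o20121625676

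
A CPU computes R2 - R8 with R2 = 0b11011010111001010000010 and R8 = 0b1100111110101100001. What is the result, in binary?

Subtract column by column in base 2:
  0-1 → 1 (borrow)
  1-0-1 → 0
  0-0 → 0
  0-0 → 0
  0-0 → 0
  0-1 → 1 (borrow)
  0-1-1 → 0 (borrow)
  1-0-1 → 0
  0-1 → 1 (borrow)
  1-0-1 → 0
  0-1 → 1 (borrow)
  0-1-1 → 0 (borrow)
  1-1-1 → 1 (borrow)
  1-1-1 → 1 (borrow)
  1-1-1 → 1 (borrow)
  0-0-1 → 1 (borrow)
  1-0-1 → 0
  0-1 → 1 (borrow)
  1-1-1 → 1 (borrow)
  1-0-1 → 0
  0-0 → 0
  1-0 → 1
  1-0 → 1

0b11001101111010100100001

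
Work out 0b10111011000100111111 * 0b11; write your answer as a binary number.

0b1000110001001110111101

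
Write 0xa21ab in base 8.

Expand each hex digit to 4 bits: a=1010 2=0010 1=0001 a=1010 b=1011.
Group the bits in threes: 010 100 010 000 110 101 011 → 2420653.

0o2420653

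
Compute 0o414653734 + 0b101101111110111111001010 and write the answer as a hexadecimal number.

0o414653734 = 0x43357dc in hexadecimal.
0b101101111110111111001010 = 0xb7efca in hexadecimal.
Add column by column in base 16, right to left:
  c+a = 6 carry 1
  d+c+1 = a carry 1
  7+f+1 = 7 carry 1
  5+e+1 = 4 carry 1
  3+7+1 = b
  3+b = e
  4+0 = 4

0x4eb47a6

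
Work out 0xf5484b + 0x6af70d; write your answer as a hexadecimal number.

Add column by column in base 16, right to left:
  b+d = 8 carry 1
  4+0+1 = 5
  8+7 = f
  4+f = 3 carry 1
  5+a+1 = 0 carry 1
  f+6+1 = 6 carry 1
  final carry 1

0x1603f58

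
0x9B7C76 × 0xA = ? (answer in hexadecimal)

Multiply each base-16 digit by 10, carrying:
  6×10 = 60 → write C carry 3
  7×10+3 = 73 → write 9 carry 4
  C×10+4 = 124 → write C carry 7
  7×10+7 = 77 → write D carry 4
  B×10+4 = 114 → write 2 carry 7
  9×10+7 = 97 → write 1 carry 6
  remaining carry: 6

0x612DC9C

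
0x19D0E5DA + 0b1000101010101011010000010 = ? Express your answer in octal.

0x19D0E5DA = 0o3164162732 in octal.
0b1000101010101011010000010 = 0o105253202 in octal.
Add column by column in base 8, right to left:
  2+2 = 4
  3+0 = 3
  7+2 = 1 carry 1
  2+3+1 = 6
  6+5 = 3 carry 1
  1+2+1 = 4
  4+5 = 1 carry 1
  6+0+1 = 7
  1+1 = 2
  3+0 = 3

0o3271436134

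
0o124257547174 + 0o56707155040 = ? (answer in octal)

Add column by column in base 8, right to left:
  4+0 = 4
  7+4 = 3 carry 1
  1+0+1 = 2
  7+5 = 4 carry 1
  4+5+1 = 2 carry 1
  5+1+1 = 7
  7+7 = 6 carry 1
  5+0+1 = 6
  2+7 = 1 carry 1
  4+6+1 = 3 carry 1
  2+5+1 = 0 carry 1
  1+0+1 = 2

0o203166724234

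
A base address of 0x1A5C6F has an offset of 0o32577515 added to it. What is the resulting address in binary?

0x1A5C6F = 0b110100101110001101111 in binary.
0o32577515 = 0b11010101111111101001101 in binary.
Add column by column in base 2, right to left:
  1+1 = 0 carry 1
  1+0+1 = 0 carry 1
  1+1+1 = 1 carry 1
  1+1+1 = 1 carry 1
  0+0+1 = 1
  1+0 = 1
  1+1 = 0 carry 1
  0+0+1 = 1
  0+1 = 1
  0+1 = 1
  1+1 = 0 carry 1
  1+1+1 = 1 carry 1
  1+1+1 = 1 carry 1
  0+1+1 = 0 carry 1
  1+1+1 = 1 carry 1
  0+1+1 = 0 carry 1
  0+0+1 = 1
  1+1 = 0 carry 1
  0+0+1 = 1
  1+1 = 0 carry 1
  1+0+1 = 0 carry 1
  0+1+1 = 0 carry 1
  0+1+1 = 0 carry 1
  final carry 1

0b100001010101101110111100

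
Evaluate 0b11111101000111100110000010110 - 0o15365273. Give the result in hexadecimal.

0b11111101000111100110000010110 = 0x1fa3cc16 in hexadecimal.
0o15365273 = 0x35eabb in hexadecimal.
Subtract column by column in base 16:
  6-b → b (borrow)
  1-b-1 → 5 (borrow)
  c-a-1 → 1
  c-e → e (borrow)
  3-5-1 → d (borrow)
  a-3-1 → 6
  f-0 → f
  1-0 → 1

0x1f6de15b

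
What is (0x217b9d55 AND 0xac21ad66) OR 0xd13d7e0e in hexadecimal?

0x217b9d55 AND 0xac21ad66 = 0x20218d44.
Then OR with 0xd13d7e0e.

0xf13dff4e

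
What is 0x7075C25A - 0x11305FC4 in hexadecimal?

0x5F456296

Subtract column by column in base 16:
  A-4 → 6
  5-C → 9 (borrow)
  2-F-1 → 2 (borrow)
  C-5-1 → 6
  5-0 → 5
  7-3 → 4
  0-1 → F (borrow)
  7-1-1 → 5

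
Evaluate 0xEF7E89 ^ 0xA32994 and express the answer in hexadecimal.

XOR each hex digit independently (no carries):
  E^A=4, F^3=C, 7^2=5, E^9=7, 8^9=1, 9^4=D

0x4C571D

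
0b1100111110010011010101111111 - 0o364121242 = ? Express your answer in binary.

0b1001001010001001001011011101

0o364121242 = 0b11110100001010001010100010 in binary.
Subtract column by column in base 2:
  1-0 → 1
  1-1 → 0
  1-0 → 1
  1-0 → 1
  1-0 → 1
  1-1 → 0
  1-0 → 1
  0-1 → 1 (borrow)
  1-0-1 → 0
  0-1 → 1 (borrow)
  1-0-1 → 0
  0-0 → 0
  1-0 → 1
  1-1 → 0
  0-0 → 0
  0-1 → 1 (borrow)
  1-0-1 → 0
  0-0 → 0
  0-0 → 0
  1-0 → 1
  1-1 → 0
  1-0 → 1
  1-1 → 0
  1-1 → 0
  0-1 → 1 (borrow)
  0-1-1 → 0 (borrow)
  1-0-1 → 0
  1-0 → 1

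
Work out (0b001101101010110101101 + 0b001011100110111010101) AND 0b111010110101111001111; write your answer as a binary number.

0b11000010001110000010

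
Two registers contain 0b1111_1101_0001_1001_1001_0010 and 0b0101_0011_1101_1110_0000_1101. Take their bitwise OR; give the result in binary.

OR bit by bit (1 where either bit is 1):
  111111010001100110010010
| 010100111101111000001101
= 111111111101111110011111

0b111111111101111110011111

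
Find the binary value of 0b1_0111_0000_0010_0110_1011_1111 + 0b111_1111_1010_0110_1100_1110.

0b1111011111100110110001101

Add column by column in base 2, right to left:
  1+0 = 1
  1+1 = 0 carry 1
  1+1+1 = 1 carry 1
  1+1+1 = 1 carry 1
  1+0+1 = 0 carry 1
  1+0+1 = 0 carry 1
  0+1+1 = 0 carry 1
  1+1+1 = 1 carry 1
  0+0+1 = 1
  1+1 = 0 carry 1
  1+1+1 = 1 carry 1
  0+0+1 = 1
  0+0 = 0
  1+1 = 0 carry 1
  0+0+1 = 1
  0+1 = 1
  0+1 = 1
  0+1 = 1
  0+1 = 1
  0+1 = 1
  1+1 = 0 carry 1
  1+1+1 = 1 carry 1
  1+1+1 = 1 carry 1
  0+0+1 = 1
  1+0 = 1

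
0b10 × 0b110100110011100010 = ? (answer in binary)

0b1101001100111000100

Multiply each base-2 digit by 2, carrying:
  0×2 = 0 → write 0
  1×2 = 2 → write 0 carry 1
  0×2+1 = 1 → write 1
  0×2 = 0 → write 0
  0×2 = 0 → write 0
  1×2 = 2 → write 0 carry 1
  1×2+1 = 3 → write 1 carry 1
  1×2+1 = 3 → write 1 carry 1
  0×2+1 = 1 → write 1
  0×2 = 0 → write 0
  1×2 = 2 → write 0 carry 1
  1×2+1 = 3 → write 1 carry 1
  0×2+1 = 1 → write 1
  0×2 = 0 → write 0
  1×2 = 2 → write 0 carry 1
  0×2+1 = 1 → write 1
  1×2 = 2 → write 0 carry 1
  1×2+1 = 3 → write 1 carry 1
  remaining carry: 1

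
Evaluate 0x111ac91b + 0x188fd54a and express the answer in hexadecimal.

0x29aa9e65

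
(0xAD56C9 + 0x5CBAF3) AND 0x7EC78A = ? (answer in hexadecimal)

0xA0188

Add column by column in base 16, right to left:
  9+3 = C
  C+F = B carry 1
  6+A+1 = 1 carry 1
  5+B+1 = 1 carry 1
  D+C+1 = A carry 1
  A+5+1 = 0 carry 1
  final carry 1
Sum = 0x10A11BC; now AND with 0x7EC78A:
  1&0=0, 0&7=0, A&E=A, 1&C=0, 1&7=1, B&8=8, C&A=8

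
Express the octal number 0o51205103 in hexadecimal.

0xA50A43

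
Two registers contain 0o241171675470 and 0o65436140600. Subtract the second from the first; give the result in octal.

0o153533534670

Subtract column by column in base 8:
  0-0 → 0
  7-0 → 7
  4-6 → 6 (borrow)
  5-0-1 → 4
  7-4 → 3
  6-1 → 5
  1-6 → 3 (borrow)
  7-3-1 → 3
  1-4 → 5 (borrow)
  1-5-1 → 3 (borrow)
  4-6-1 → 5 (borrow)
  2-0-1 → 1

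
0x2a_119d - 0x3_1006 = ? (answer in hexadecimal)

0x270197

Subtract column by column in base 16:
  d-6 → 7
  9-0 → 9
  1-0 → 1
  1-1 → 0
  a-3 → 7
  2-0 → 2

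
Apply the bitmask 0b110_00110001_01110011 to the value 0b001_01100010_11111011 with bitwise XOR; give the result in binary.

XOR bit by bit (1 where the bits differ):
  0010110001011111011
^ 1100011000101110011
= 1110101001110001000

0b1110101001110001000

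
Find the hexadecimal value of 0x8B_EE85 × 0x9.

Multiply each base-16 digit by 9, carrying:
  5×9 = 45 → write D carry 2
  8×9+2 = 74 → write A carry 4
  E×9+4 = 130 → write 2 carry 8
  E×9+8 = 134 → write 6 carry 8
  B×9+8 = 107 → write B carry 6
  8×9+6 = 78 → write E carry 4
  remaining carry: 4

0x4EB62AD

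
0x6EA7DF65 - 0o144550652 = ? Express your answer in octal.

0x6EA7DF65 = 0o15651757545 in octal.
Subtract column by column in base 8:
  5-2 → 3
  4-5 → 7 (borrow)
  5-6-1 → 6 (borrow)
  7-0-1 → 6
  5-5 → 0
  7-5 → 2
  1-4 → 5 (borrow)
  5-4-1 → 0
  6-1 → 5
  5-0 → 5
  1-0 → 1

0o15505206673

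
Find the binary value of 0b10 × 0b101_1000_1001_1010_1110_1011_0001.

Multiply each base-2 digit by 2, carrying:
  1×2 = 2 → write 0 carry 1
  0×2+1 = 1 → write 1
  0×2 = 0 → write 0
  0×2 = 0 → write 0
  1×2 = 2 → write 0 carry 1
  1×2+1 = 3 → write 1 carry 1
  0×2+1 = 1 → write 1
  1×2 = 2 → write 0 carry 1
  0×2+1 = 1 → write 1
  1×2 = 2 → write 0 carry 1
  1×2+1 = 3 → write 1 carry 1
  1×2+1 = 3 → write 1 carry 1
  0×2+1 = 1 → write 1
  1×2 = 2 → write 0 carry 1
  0×2+1 = 1 → write 1
  1×2 = 2 → write 0 carry 1
  1×2+1 = 3 → write 1 carry 1
  0×2+1 = 1 → write 1
  0×2 = 0 → write 0
  1×2 = 2 → write 0 carry 1
  0×2+1 = 1 → write 1
  0×2 = 0 → write 0
  0×2 = 0 → write 0
  1×2 = 2 → write 0 carry 1
  1×2+1 = 3 → write 1 carry 1
  0×2+1 = 1 → write 1
  1×2 = 2 → write 0 carry 1
  remaining carry: 1

0b1011000100110101110101100010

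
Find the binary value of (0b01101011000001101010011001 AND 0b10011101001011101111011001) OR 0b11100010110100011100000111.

0b11101011110101111110011111

0b01101011000001101010011001 AND 0b10011101001011101111011001 = 0b00001001000001101010011001.
Then OR with 0b11100010110100011100000111.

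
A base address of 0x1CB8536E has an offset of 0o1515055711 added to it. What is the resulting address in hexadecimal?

0o1515055711 = 0xD345BC9 in hexadecimal.
Add column by column in base 16, right to left:
  E+9 = 7 carry 1
  6+C+1 = 3 carry 1
  3+B+1 = F
  5+5 = A
  8+4 = C
  B+3 = E
  C+D = 9 carry 1
  1+0+1 = 2

0x29ECAF37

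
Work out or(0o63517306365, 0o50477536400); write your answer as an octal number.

0o73577736765

OR each oct digit independently (no carries):
  6|5=7, 3|0=3, 5|4=5, 1|7=7, 7|7=7, 3|5=7, 0|3=3, 6|6=6, 3|4=7, 6|0=6, 5|0=5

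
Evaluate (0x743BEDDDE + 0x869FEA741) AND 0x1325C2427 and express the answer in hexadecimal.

Add column by column in base 16, right to left:
  E+1 = F
  D+4 = 1 carry 1
  D+7+1 = 5 carry 1
  D+A+1 = 8 carry 1
  E+E+1 = D carry 1
  B+F+1 = B carry 1
  3+9+1 = D
  4+6 = A
  7+8 = F
Sum = 0xFADBD851F; now AND with 0x1325C2427:
  F&1=1, A&3=2, D&2=0, B&5=1, D&C=C, 8&2=0, 5&4=4, 1&2=0, F&7=7

0x1201C0407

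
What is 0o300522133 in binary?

0b11000000101010010001011011

Each octal digit is 3 bits: 3=011 0=000 0=000 5=101 2=010 2=010 1=001 3=011 3=011.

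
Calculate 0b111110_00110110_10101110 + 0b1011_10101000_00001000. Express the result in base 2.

Add column by column in base 2, right to left:
  0+0 = 0
  1+0 = 1
  1+0 = 1
  1+1 = 0 carry 1
  0+0+1 = 1
  1+0 = 1
  0+0 = 0
  1+0 = 1
  0+0 = 0
  1+0 = 1
  1+0 = 1
  0+1 = 1
  1+0 = 1
  1+1 = 0 carry 1
  0+0+1 = 1
  0+1 = 1
  0+1 = 1
  1+1 = 0 carry 1
  1+0+1 = 0 carry 1
  1+1+1 = 1 carry 1
  1+0+1 = 0 carry 1
  1+0+1 = 0 carry 1
  final carry 1

0b10010011101111010110110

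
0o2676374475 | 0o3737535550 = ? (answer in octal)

OR each oct digit independently (no carries):
  2|3=3, 6|7=7, 7|3=7, 6|7=7, 3|5=7, 7|3=7, 4|5=5, 4|5=5, 7|5=7, 5|0=5

0o3777775575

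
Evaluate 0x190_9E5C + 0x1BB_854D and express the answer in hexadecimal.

0x34C23A9

Add column by column in base 16, right to left:
  C+D = 9 carry 1
  5+4+1 = A
  E+5 = 3 carry 1
  9+8+1 = 2 carry 1
  0+B+1 = C
  9+B = 4 carry 1
  1+1+1 = 3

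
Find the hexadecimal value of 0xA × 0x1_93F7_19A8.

Multiply each base-16 digit by 10, carrying:
  8×10 = 80 → write 0 carry 5
  A×10+5 = 105 → write 9 carry 6
  9×10+6 = 96 → write 0 carry 6
  1×10+6 = 16 → write 0 carry 1
  7×10+1 = 71 → write 7 carry 4
  F×10+4 = 154 → write A carry 9
  3×10+9 = 39 → write 7 carry 2
  9×10+2 = 92 → write C carry 5
  1×10+5 = 15 → write F

0xFC7A70090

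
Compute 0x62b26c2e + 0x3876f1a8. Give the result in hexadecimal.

0x9b295dd6

Add column by column in base 16, right to left:
  e+8 = 6 carry 1
  2+a+1 = d
  c+1 = d
  6+f = 5 carry 1
  2+6+1 = 9
  b+7 = 2 carry 1
  2+8+1 = b
  6+3 = 9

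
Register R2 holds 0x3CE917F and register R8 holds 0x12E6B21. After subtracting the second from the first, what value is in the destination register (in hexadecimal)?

0x2A0265E

Subtract column by column in base 16:
  F-1 → E
  7-2 → 5
  1-B → 6 (borrow)
  9-6-1 → 2
  E-E → 0
  C-2 → A
  3-1 → 2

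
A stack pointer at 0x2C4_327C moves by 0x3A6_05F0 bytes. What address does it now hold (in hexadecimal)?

0x66A386C

Add column by column in base 16, right to left:
  C+0 = C
  7+F = 6 carry 1
  2+5+1 = 8
  3+0 = 3
  4+6 = A
  C+A = 6 carry 1
  2+3+1 = 6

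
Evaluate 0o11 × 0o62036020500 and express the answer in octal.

Multiply each base-8 digit by 9, carrying:
  0×9 = 0 → write 0
  0×9 = 0 → write 0
  5×9 = 45 → write 5 carry 5
  0×9+5 = 5 → write 5
  2×9 = 18 → write 2 carry 2
  0×9+2 = 2 → write 2
  6×9 = 54 → write 6 carry 6
  3×9+6 = 33 → write 1 carry 4
  0×9+4 = 4 → write 4
  2×9 = 18 → write 2 carry 2
  6×9+2 = 56 → write 0 carry 7
  remaining carry: 7

0o702416225500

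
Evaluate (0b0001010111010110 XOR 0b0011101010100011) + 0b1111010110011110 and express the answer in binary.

First 0b0001010111010110 XOR 0b0011101010100011 = 0b0010111101110101.
Add column by column in base 2, right to left:
  1+0 = 1
  0+1 = 1
  1+1 = 0 carry 1
  0+1+1 = 0 carry 1
  1+1+1 = 1 carry 1
  1+0+1 = 0 carry 1
  1+0+1 = 0 carry 1
  0+1+1 = 0 carry 1
  1+1+1 = 1 carry 1
  1+0+1 = 0 carry 1
  1+1+1 = 1 carry 1
  1+0+1 = 0 carry 1
  0+1+1 = 0 carry 1
  1+1+1 = 1 carry 1
  0+1+1 = 0 carry 1
  0+1+1 = 0 carry 1
  final carry 1

0b10010010100010011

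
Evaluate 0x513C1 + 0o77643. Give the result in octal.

0x513C1 = 0o1211701 in octal.
Add column by column in base 8, right to left:
  1+3 = 4
  0+4 = 4
  7+6 = 5 carry 1
  1+7+1 = 1 carry 1
  1+7+1 = 1 carry 1
  2+0+1 = 3
  1+0 = 1

0o1311544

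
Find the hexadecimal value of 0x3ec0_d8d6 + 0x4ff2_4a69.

0x8eb3233f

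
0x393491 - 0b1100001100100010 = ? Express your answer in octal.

0x393491 = 0o16232221 in octal.
0b1100001100100010 = 0o141442 in octal.
Subtract column by column in base 8:
  1-2 → 7 (borrow)
  2-4-1 → 5 (borrow)
  2-4-1 → 5 (borrow)
  2-1-1 → 0
  3-4 → 7 (borrow)
  2-1-1 → 0
  6-0 → 6
  1-0 → 1

0o16070557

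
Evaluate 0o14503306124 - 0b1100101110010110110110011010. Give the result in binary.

0b1011000010101000001111010111010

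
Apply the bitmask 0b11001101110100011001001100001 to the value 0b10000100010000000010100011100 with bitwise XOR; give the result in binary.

XOR bit by bit (1 where the bits differ):
  10000100010000000010100011100
^ 11001101110100011001001100001
= 01001001100100011011101111101

0b01001001100100011011101111101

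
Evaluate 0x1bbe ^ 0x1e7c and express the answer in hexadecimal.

XOR each hex digit independently (no carries):
  1^1=0, b^e=5, b^7=c, e^c=2

0x05c2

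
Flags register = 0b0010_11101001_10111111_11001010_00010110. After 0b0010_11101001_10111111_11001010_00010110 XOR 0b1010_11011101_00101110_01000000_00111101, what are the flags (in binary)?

0b100000110100100100011000101000101011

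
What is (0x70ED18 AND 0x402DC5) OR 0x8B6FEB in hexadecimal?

0xCB6FEB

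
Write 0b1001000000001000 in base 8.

Group the bits in threes: 001 001 000 000 001 000 → 110010.

0o110010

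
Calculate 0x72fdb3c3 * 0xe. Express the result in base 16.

Multiply each base-16 digit by 14, carrying:
  3×14 = 42 → write a carry 2
  c×14+2 = 170 → write a carry 10
  3×14+10 = 52 → write 4 carry 3
  b×14+3 = 157 → write d carry 9
  d×14+9 = 191 → write f carry 11
  f×14+11 = 221 → write d carry 13
  2×14+13 = 41 → write 9 carry 2
  7×14+2 = 100 → write 4 carry 6
  remaining carry: 6

0x649dfd4aa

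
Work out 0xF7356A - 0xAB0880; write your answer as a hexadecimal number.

Subtract column by column in base 16:
  A-0 → A
  6-8 → E (borrow)
  5-8-1 → C (borrow)
  3-0-1 → 2
  7-B → C (borrow)
  F-A-1 → 4

0x4C2CEA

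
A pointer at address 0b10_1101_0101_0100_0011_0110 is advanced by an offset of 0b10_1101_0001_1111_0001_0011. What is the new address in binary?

Add column by column in base 2, right to left:
  0+1 = 1
  1+1 = 0 carry 1
  1+0+1 = 0 carry 1
  0+0+1 = 1
  1+1 = 0 carry 1
  1+0+1 = 0 carry 1
  0+0+1 = 1
  0+0 = 0
  0+1 = 1
  0+1 = 1
  1+1 = 0 carry 1
  0+1+1 = 0 carry 1
  1+1+1 = 1 carry 1
  0+0+1 = 1
  1+0 = 1
  0+0 = 0
  1+1 = 0 carry 1
  0+0+1 = 1
  1+1 = 0 carry 1
  1+1+1 = 1 carry 1
  0+0+1 = 1
  1+1 = 0 carry 1
  final carry 1

0b10110100111001101001001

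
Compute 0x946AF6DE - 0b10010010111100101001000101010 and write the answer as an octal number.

0x946AF6DE = 0o22432573336 in octal.
0b10010010111100101001000101010 = 0o2227451052 in octal.
Subtract column by column in base 8:
  6-2 → 4
  3-5 → 6 (borrow)
  3-0-1 → 2
  3-1 → 2
  7-5 → 2
  5-4 → 1
  2-7 → 3 (borrow)
  3-2-1 → 0
  4-2 → 2
  2-2 → 0
  2-0 → 2

0o20203122264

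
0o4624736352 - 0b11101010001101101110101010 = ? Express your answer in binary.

0o4624736352 = 0b100110010100111011110011101010 in binary.
Subtract column by column in base 2:
  0-0 → 0
  1-1 → 0
  0-0 → 0
  1-1 → 0
  0-0 → 0
  1-1 → 0
  1-0 → 1
  1-1 → 0
  0-1 → 1 (borrow)
  0-1-1 → 0 (borrow)
  1-0-1 → 0
  1-1 → 0
  1-1 → 0
  1-0 → 1
  0-1 → 1 (borrow)
  1-1-1 → 1 (borrow)
  1-0-1 → 0
  1-0 → 1
  0-0 → 0
  0-1 → 1 (borrow)
  1-0-1 → 0
  0-1 → 1 (borrow)
  1-0-1 → 0
  0-1 → 1 (borrow)
  0-1-1 → 0 (borrow)
  1-1-1 → 1 (borrow)
  1-0-1 → 0
  0-0 → 0
  0-0 → 0
  1-0 → 1

0b100010101010101110000101000000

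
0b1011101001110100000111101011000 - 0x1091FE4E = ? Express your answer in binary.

0x1091FE4E = 0b10000100100011111111001001110 in binary.
Subtract column by column in base 2:
  0-0 → 0
  0-1 → 1 (borrow)
  0-1-1 → 0 (borrow)
  1-1-1 → 1 (borrow)
  1-0-1 → 0
  0-0 → 0
  1-1 → 0
  0-0 → 0
  1-0 → 1
  1-1 → 0
  1-1 → 0
  1-1 → 0
  0-1 → 1 (borrow)
  0-1-1 → 0 (borrow)
  0-1-1 → 0 (borrow)
  0-1-1 → 0 (borrow)
  0-1-1 → 0 (borrow)
  1-0-1 → 0
  0-0 → 0
  1-0 → 1
  1-1 → 0
  1-0 → 1
  0-0 → 0
  0-1 → 1 (borrow)
  1-0-1 → 0
  0-0 → 0
  1-0 → 1
  1-0 → 1
  1-1 → 0
  0-0 → 0
  1-0 → 1

0b1001100101010000001000100001010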